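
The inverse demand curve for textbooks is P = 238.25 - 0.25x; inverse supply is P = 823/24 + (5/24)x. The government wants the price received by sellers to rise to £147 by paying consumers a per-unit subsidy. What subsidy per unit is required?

Required subsidy s = £44 per unit

At a seller price of 147, quantity supplied is -164.6 + 4.8·147 = 541.
Buyers absorb 541 only when they pay Pb = 238.25 − 0.25·541 = 103.
s = Ps − Pb = 147 − 103 = 44.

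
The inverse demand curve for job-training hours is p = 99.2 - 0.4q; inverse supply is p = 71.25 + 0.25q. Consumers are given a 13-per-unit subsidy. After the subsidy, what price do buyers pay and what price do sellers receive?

Buyers pay 74; sellers receive 87

Pre-subsidy: 99.2 - 0.4q = 71.25 + 0.25q gives q* = 43 and p* = 82.
With the rebate, buyers effectively pay pb = ps − 13, where ps is the price sellers receive.
On the curves, pb = 99.2 - 0.4q and ps = 71.25 + 0.25q; the wedge ps − pb = 13 gives 71.25 + 0.25q − (99.2 - 0.4q) = 13, so q' = 63.
Then pb = 99.2 − 0.4·63 = 74 and ps = 71.25 + 0.25·63 = 87.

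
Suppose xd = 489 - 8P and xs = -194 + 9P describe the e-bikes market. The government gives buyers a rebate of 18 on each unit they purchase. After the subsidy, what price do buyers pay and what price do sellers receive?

Pre-subsidy: 489 - 8P = -194 + 9P gives P* = 683/17, x* = 2849/17.
With the rebate, buyers effectively pay Pb = Ps − 18, where Ps is the price sellers receive.
Demand in terms of Ps becomes xd = 489 − 8(Ps − 18) = 633 - 8Ps. Setting this equal to supply: 633 - 8Ps = -194 + 9Ps, so Ps = 827/17.
Buyers pay Pb = 827/17 − 18 = 521/17; x' = -194 + 9·(827/17) = 4145/17.

Buyers pay 521/17; sellers receive 827/17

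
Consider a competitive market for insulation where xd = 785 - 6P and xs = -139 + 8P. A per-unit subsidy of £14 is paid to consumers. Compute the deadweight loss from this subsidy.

Deadweight loss = £336

Pre-subsidy: 785 - 6P = -139 + 8P gives P* = 66, x* = 389.
With the rebate, buyers effectively pay Pb = Ps − 14, where Ps is the price sellers receive.
Demand in terms of Ps becomes xd = 785 − 6(Ps − 14) = 869 - 6Ps. Setting this equal to supply: 869 - 6Ps = -139 + 8Ps, so Ps = 72.
Buyers pay Pb = 72 − 14 = 58; x' = -139 + 8·72 = 437.
The subsidy expands output by 437 − 389 = 48 past the efficient level; on those units the gap between marginal cost and willingness to pay runs from 0 up to 14.
DWL = ½ × 14 × 48 = 336.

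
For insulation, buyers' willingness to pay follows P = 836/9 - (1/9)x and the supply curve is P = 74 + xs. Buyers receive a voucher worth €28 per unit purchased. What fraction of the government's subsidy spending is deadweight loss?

DWL / government spending = 63/211

Pre-subsidy: 836/9 - (1/9)x = 74 + x gives x* = 17 and P* = 91.
With the rebate, buyers effectively pay Pb = Ps − 28, where Ps is the price sellers receive.
On the curves, Pb = 836/9 - (1/9)x and Ps = 74 + x; the wedge Ps − Pb = 28 gives 74 + x − (836/9 - (1/9)x) = 28, so x' = 42.2.
Then Pb = 836/9 − (1/9)·42.2 = 88.2 and Ps = 74 + 1·42.2 = 116.2.
ΔCS = ½(17 + 42.2)(91 − 88.2) = 82.88; ΔPS = ½(17 + 42.2)(116.2 − 91) = 745.92.
Government spending = 28 × 42.2 = 1181.6.
DWL = ½ × 28 × (42.2 − 17) = 352.8; fraction = 352.8 / 1181.6 = 63/211.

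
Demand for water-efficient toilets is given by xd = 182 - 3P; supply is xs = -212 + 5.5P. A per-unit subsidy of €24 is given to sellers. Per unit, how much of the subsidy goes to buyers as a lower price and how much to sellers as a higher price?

Pre-subsidy: 182 - 3P = -212 + 5.5P gives P* = 788/17, x* = 730/17.
With the subsidy, sellers receive Ps = Pb + 24 for each unit, where Pb is the price buyers pay.
Supply in terms of Pb becomes xs = -212 + 5.5(Pb + 24) = -80 + 5.5Pb. Setting this equal to demand: 182 - 3Pb = -80 + 5.5Pb, so Pb = 524/17.
Sellers receive Ps = 524/17 + 24 = 932/17; x' = 182 − 3·(524/17) = 1522/17.
Buyers' price falls by P* − Pb = 788/17 − 524/17 = 264/17; sellers' price rises by Ps − P* = 932/17 − 788/17 = 144/17.

Buyers gain 264/17 per unit; sellers gain 144/17 per unit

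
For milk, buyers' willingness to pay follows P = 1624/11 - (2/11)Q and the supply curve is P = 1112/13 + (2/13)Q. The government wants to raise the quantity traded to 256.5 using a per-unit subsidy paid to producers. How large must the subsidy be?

Required subsidy s = 24 per unit

At Q = 256.5, from the demand curve buyers pay Pb = 1624/11 − (2/11)·256.5 = 101; from the supply curve sellers need Ps = 1112/13 + (2/13)·256.5 = 125.
The subsidy must fill the gap: s = Ps − Pb = 125 − 101 = 24.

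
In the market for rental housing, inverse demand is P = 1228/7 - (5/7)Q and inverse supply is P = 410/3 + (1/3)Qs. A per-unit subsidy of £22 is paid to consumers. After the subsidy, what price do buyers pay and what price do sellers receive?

Pre-subsidy: 1228/7 - (5/7)Q = 410/3 + (1/3)Q gives Q* = 37 and P* = 149.
With the rebate, buyers effectively pay Pb = Ps − 22, where Ps is the price sellers receive.
On the curves, Pb = 1228/7 - (5/7)Q and Ps = 410/3 + (1/3)Q; the wedge Ps − Pb = 22 gives 410/3 + (1/3)Q − (1228/7 - (5/7)Q) = 22, so Q' = 58.
Then Pb = 1228/7 − (5/7)·58 = 134 and Ps = 410/3 + (1/3)·58 = 156.

Buyers pay £134; sellers receive £156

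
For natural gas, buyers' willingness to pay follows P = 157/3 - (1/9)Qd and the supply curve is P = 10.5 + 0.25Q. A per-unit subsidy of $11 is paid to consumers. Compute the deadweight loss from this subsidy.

Deadweight loss = 2178/13

Pre-subsidy: 157/3 - (1/9)Q = 10.5 + 0.25Q gives Q* = 1506/13 and P* = 513/13.
With the rebate, buyers effectively pay Pb = Ps − 11, where Ps is the price sellers receive.
On the curves, Pb = 157/3 - (1/9)Q and Ps = 10.5 + 0.25Q; the wedge Ps − Pb = 11 gives 10.5 + 0.25Q − (157/3 - (1/9)Q) = 11, so Q' = 1902/13.
Then Pb = 157/3 − (1/9)·(1902/13) = 469/13 and Ps = 10.5 + 0.25·(1902/13) = 612/13.
The subsidy expands output by 1902/13 − 1506/13 = 396/13 past the efficient level; on those units the gap between marginal cost and willingness to pay runs from 0 up to 11.
DWL = ½ × 11 × 396/13 = 2178/13.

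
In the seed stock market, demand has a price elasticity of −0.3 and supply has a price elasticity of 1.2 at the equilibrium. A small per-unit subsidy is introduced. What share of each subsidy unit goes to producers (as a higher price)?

For a small subsidy around the equilibrium, the benefit split depends on the relative slopes, which at a point are proportional to the elasticities.
Buyer share = εs/(εs + |εd|) = 1.2/(1.2 + 0.3) = 0.8; seller share = |εd|/(εs + |εd|) = 0.2.
So producers capture 0.2 of the subsidy.

Producer share = 0.2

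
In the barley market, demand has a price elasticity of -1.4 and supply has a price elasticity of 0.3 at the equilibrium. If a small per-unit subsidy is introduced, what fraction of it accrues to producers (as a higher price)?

For a small subsidy around the equilibrium, the benefit split depends on the relative slopes, which at a point are proportional to the elasticities.
Buyer share = εs/(εs + |εd|) = 0.3/(0.3 + 1.4) = 3/17; seller share = |εd|/(εs + |εd|) = 14/17.
So producers capture 14/17 of the subsidy.

Producer share = 14/17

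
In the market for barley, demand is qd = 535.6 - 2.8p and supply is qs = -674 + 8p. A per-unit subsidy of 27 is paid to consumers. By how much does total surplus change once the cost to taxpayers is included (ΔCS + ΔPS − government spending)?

Net change in total surplus = -756

Pre-subsidy: 535.6 - 2.8p = -674 + 8p gives p* = 112, q* = 222.
With the rebate, buyers effectively pay pb = ps − 27, where ps is the price sellers receive.
Demand in terms of ps becomes qd = 535.6 − 2.8(ps − 27) = 611.2 - 2.8ps. Setting this equal to supply: 611.2 - 2.8ps = -674 + 8ps, so ps = 119.
Buyers pay pb = 119 − 27 = 92; q' = -674 + 8·119 = 278.
ΔCS = ½(222 + 278)(112 − 92) = 5000; ΔPS = ½(222 + 278)(119 − 112) = 1750.
Government spending = 27 × 278 = 7506.
Net change = 5000 + 1750 − 7506 = -756. The loss equals the DWL triangle ½·27·56.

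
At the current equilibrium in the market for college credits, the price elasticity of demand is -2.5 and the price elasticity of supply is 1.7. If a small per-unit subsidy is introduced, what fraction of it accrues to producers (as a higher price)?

For a small subsidy around the equilibrium, the benefit split depends on the relative slopes, which at a point are proportional to the elasticities.
Buyer share = εs/(εs + |εd|) = 1.7/(1.7 + 2.5) = 17/42; seller share = |εd|/(εs + |εd|) = 25/42.
So producers capture 25/42 of the subsidy.

Producer share = 25/42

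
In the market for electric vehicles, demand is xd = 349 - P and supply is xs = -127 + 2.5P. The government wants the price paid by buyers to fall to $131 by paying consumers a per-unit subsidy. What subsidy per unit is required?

Required subsidy s = $7 per unit

At a buyer price of 131, quantity demanded is 349 − 1·131 = 218.
Sellers supply 218 only when they receive Ps with -127 + 2.5·Ps = 218, i.e. Ps = 138.
s = Ps − Pb = 138 − 131 = 7.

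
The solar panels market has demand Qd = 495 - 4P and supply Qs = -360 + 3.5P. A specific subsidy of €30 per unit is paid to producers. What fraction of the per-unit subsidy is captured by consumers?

Consumer share = 7/15

Pre-subsidy: 495 - 4P = -360 + 3.5P gives P* = 114, Q* = 39.
With the subsidy, sellers receive Ps = Pb + 30 for each unit, where Pb is the price buyers pay.
Supply in terms of Pb becomes Qs = -360 + 3.5(Pb + 30) = -255 + 3.5Pb. Setting this equal to demand: 495 - 4Pb = -255 + 3.5Pb, so Pb = 100.
Sellers receive Ps = 100 + 30 = 130; Q' = 495 − 4·100 = 95.
Buyers' price falls by P* − Pb = 114 − 100 = 14; sellers' price rises by Ps − P* = 130 − 114 = 16.
So consumers capture 14/30 = 7/15 of each unit of subsidy.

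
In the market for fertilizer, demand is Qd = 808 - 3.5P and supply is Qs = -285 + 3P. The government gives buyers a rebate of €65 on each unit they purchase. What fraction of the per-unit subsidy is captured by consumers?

Pre-subsidy: 808 - 3.5P = -285 + 3P gives P* = 2186/13, Q* = 2853/13.
With the rebate, buyers effectively pay Pb = Ps − 65, where Ps is the price sellers receive.
Demand in terms of Ps becomes Qd = 808 − 3.5(Ps − 65) = 1035.5 - 3.5Ps. Setting this equal to supply: 1035.5 - 3.5Ps = -285 + 3Ps, so Ps = 2641/13.
Buyers pay Pb = 2641/13 − 65 = 1796/13; Q' = -285 + 3·(2641/13) = 4218/13.
Buyers' price falls by P* − Pb = 2186/13 − 1796/13 = 30; sellers' price rises by Ps − P* = 2641/13 − 2186/13 = 35.
So consumers capture 30/65 = 6/13 of each unit of subsidy.

Consumer share = 6/13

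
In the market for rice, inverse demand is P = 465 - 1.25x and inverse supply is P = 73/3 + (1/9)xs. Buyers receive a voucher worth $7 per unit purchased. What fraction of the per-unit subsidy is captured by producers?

Pre-subsidy: 465 - 1.25x = 73/3 + (1/9)x gives x* = 15864/49 and P* = 2955/49.
With the rebate, buyers effectively pay Pb = Ps − 7, where Ps is the price sellers receive.
On the curves, Pb = 465 - 1.25x and Ps = 73/3 + (1/9)x; the wedge Ps − Pb = 7 gives 73/3 + (1/9)x − (465 - 1.25x) = 7, so x' = 16116/49.
Then Pb = 465 − 1.25·(16116/49) = 2640/49 and Ps = 73/3 + (1/9)·(16116/49) = 2983/49.
Buyers' price falls by P* − Pb = 2955/49 − 2640/49 = 45/7; sellers' price rises by Ps − P* = 2983/49 − 2955/49 = 4/7.
So producers capture (4/7)/7 = 4/49 of each unit of subsidy.

Producer share = 4/49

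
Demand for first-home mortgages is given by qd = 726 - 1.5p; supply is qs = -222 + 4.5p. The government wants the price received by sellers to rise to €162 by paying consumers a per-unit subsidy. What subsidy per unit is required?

Required subsidy s = €16 per unit

At a seller price of 162, quantity supplied is -222 + 4.5·162 = 507.
Buyers absorb 507 only when they pay pb with 726 − 1.5·pb = 507, i.e. pb = 146.
s = ps − pb = 162 − 146 = 16.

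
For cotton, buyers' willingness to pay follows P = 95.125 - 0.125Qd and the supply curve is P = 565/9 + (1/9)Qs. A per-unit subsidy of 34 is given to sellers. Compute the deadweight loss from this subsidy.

Pre-subsidy: 95.125 - 0.125Q = 565/9 + (1/9)Q gives Q* = 137 and P* = 78.
With the subsidy, sellers receive Ps = Pb + 34 for each unit, where Pb is the price buyers pay.
On the curves, Pb = 95.125 - 0.125Q and Ps = 565/9 + (1/9)Q; the wedge Ps − Pb = 34 gives 565/9 + (1/9)Q − (95.125 - 0.125Q) = 34, so Q' = 281.
Then Pb = 95.125 − 0.125·281 = 60 and Ps = 565/9 + (1/9)·281 = 94.
The subsidy expands output by 281 − 137 = 144 past the efficient level; on those units the gap between marginal cost and willingness to pay runs from 0 up to 34.
DWL = ½ × 34 × 144 = 2448.

Deadweight loss = 2448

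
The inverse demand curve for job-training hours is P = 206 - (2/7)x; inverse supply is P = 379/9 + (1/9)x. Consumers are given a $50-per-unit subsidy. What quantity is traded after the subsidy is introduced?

Pre-subsidy: 206 - (2/7)x = 379/9 + (1/9)x gives x* = 413 and P* = 88.
With the rebate, buyers effectively pay Pb = Ps − 50, where Ps is the price sellers receive.
On the curves, Pb = 206 - (2/7)x and Ps = 379/9 + (1/9)x; the wedge Ps − Pb = 50 gives 379/9 + (1/9)x − (206 - (2/7)x) = 50, so x' = 539.
Then Pb = 206 − (2/7)·539 = 52 and Ps = 379/9 + (1/9)·539 = 102.

x' = 539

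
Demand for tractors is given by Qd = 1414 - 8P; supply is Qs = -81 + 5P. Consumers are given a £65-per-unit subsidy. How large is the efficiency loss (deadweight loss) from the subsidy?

Pre-subsidy: 1414 - 8P = -81 + 5P gives P* = 115, Q* = 494.
With the rebate, buyers effectively pay Pb = Ps − 65, where Ps is the price sellers receive.
Demand in terms of Ps becomes Qd = 1414 − 8(Ps − 65) = 1934 - 8Ps. Setting this equal to supply: 1934 - 8Ps = -81 + 5Ps, so Ps = 155.
Buyers pay Pb = 155 − 65 = 90; Q' = -81 + 5·155 = 694.
The subsidy expands output by 694 − 494 = 200 past the efficient level; on those units the gap between marginal cost and willingness to pay runs from 0 up to 65.
DWL = ½ × 65 × 200 = 6500.

Deadweight loss = £6500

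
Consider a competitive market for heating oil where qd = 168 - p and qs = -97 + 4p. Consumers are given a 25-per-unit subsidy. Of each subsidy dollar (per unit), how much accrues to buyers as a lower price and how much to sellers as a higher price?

Pre-subsidy: 168 - p = -97 + 4p gives p* = 53, q* = 115.
With the rebate, buyers effectively pay pb = ps − 25, where ps is the price sellers receive.
Demand in terms of ps becomes qd = 168 − 1(ps − 25) = 193 - ps. Setting this equal to supply: 193 - ps = -97 + 4ps, so ps = 58.
Buyers pay pb = 58 − 25 = 33; q' = -97 + 4·58 = 135.
Buyers' price falls by p* − pb = 53 − 33 = 20; sellers' price rises by ps − p* = 58 − 53 = 5.

Buyers gain 20 per unit; sellers gain 5 per unit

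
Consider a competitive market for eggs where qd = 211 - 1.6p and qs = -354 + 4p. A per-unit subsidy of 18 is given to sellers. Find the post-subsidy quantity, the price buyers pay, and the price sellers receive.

q' = 491/7; buyers pay 2465/28; sellers receive 2969/28

Pre-subsidy: 211 - 1.6p = -354 + 4p gives p* = 2825/28, q* = 347/7.
With the subsidy, sellers receive ps = pb + 18 for each unit, where pb is the price buyers pay.
Supply in terms of pb becomes qs = -354 + 4(pb + 18) = -282 + 4pb. Setting this equal to demand: 211 - 1.6pb = -282 + 4pb, so pb = 2465/28.
Sellers receive ps = 2465/28 + 18 = 2969/28; q' = 211 − 1.6·(2465/28) = 491/7.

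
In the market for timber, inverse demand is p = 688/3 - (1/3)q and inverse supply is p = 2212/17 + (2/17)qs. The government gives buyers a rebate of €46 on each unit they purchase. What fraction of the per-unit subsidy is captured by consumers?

Consumer share = 17/23

Pre-subsidy: 688/3 - (1/3)q = 2212/17 + (2/17)q gives q* = 220 and p* = 156.
With the rebate, buyers effectively pay pb = ps − 46, where ps is the price sellers receive.
On the curves, pb = 688/3 - (1/3)q and ps = 2212/17 + (2/17)q; the wedge ps − pb = 46 gives 2212/17 + (2/17)q − (688/3 - (1/3)q) = 46, so q' = 322.
Then pb = 688/3 − (1/3)·322 = 122 and ps = 2212/17 + (2/17)·322 = 168.
Buyers' price falls by p* − pb = 156 − 122 = 34; sellers' price rises by ps − p* = 168 − 156 = 12.
So consumers capture 34/46 = 17/23 of each unit of subsidy.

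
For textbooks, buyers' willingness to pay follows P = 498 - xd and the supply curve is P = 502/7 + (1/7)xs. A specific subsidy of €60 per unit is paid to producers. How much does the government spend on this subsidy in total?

Pre-subsidy: 498 - x = 502/7 + (1/7)x gives x* = 373 and P* = 125.
With the subsidy, sellers receive Ps = Pb + 60 for each unit, where Pb is the price buyers pay.
On the curves, Pb = 498 - x and Ps = 502/7 + (1/7)x; the wedge Ps − Pb = 60 gives 502/7 + (1/7)x − (498 - x) = 60, so x' = 425.5.
Then Pb = 498 − 1·425.5 = 72.5 and Ps = 502/7 + (1/7)·425.5 = 132.5.
Government outlay = subsidy × quantity = 60 × 425.5 = 25530.

Government cost = €25530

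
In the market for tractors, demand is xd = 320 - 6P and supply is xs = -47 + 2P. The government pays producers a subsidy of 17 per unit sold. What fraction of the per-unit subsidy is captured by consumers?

Pre-subsidy: 320 - 6P = -47 + 2P gives P* = 45.875, x* = 44.75.
With the subsidy, sellers receive Ps = Pb + 17 for each unit, where Pb is the price buyers pay.
Supply in terms of Pb becomes xs = -47 + 2(Pb + 17) = -13 + 2Pb. Setting this equal to demand: 320 - 6Pb = -13 + 2Pb, so Pb = 41.625.
Sellers receive Ps = 41.625 + 17 = 58.625; x' = 320 − 6·41.625 = 70.25.
Buyers' price falls by P* − Pb = 45.875 − 41.625 = 4.25; sellers' price rises by Ps − P* = 58.625 − 45.875 = 12.75.
So consumers capture 4.25/17 = 0.25 of each unit of subsidy.

Consumer share = 0.25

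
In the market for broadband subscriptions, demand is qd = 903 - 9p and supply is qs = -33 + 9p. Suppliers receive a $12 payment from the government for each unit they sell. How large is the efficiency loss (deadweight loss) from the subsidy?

Pre-subsidy: 903 - 9p = -33 + 9p gives p* = 52, q* = 435.
With the subsidy, sellers receive ps = pb + 12 for each unit, where pb is the price buyers pay.
Supply in terms of pb becomes qs = -33 + 9(pb + 12) = 75 + 9pb. Setting this equal to demand: 903 - 9pb = 75 + 9pb, so pb = 46.
Sellers receive ps = 46 + 12 = 58; q' = 903 − 9·46 = 489.
The subsidy expands output by 489 − 435 = 54 past the efficient level; on those units the gap between marginal cost and willingness to pay runs from 0 up to 12.
DWL = ½ × 12 × 54 = 324.

Deadweight loss = $324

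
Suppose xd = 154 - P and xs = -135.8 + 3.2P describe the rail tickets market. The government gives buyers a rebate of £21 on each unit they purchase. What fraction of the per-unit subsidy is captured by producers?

Pre-subsidy: 154 - P = -135.8 + 3.2P gives P* = 69, x* = 85.
With the rebate, buyers effectively pay Pb = Ps − 21, where Ps is the price sellers receive.
Demand in terms of Ps becomes xd = 154 − 1(Ps − 21) = 175 - Ps. Setting this equal to supply: 175 - Ps = -135.8 + 3.2Ps, so Ps = 74.
Buyers pay Pb = 74 − 21 = 53; x' = -135.8 + 3.2·74 = 101.
Buyers' price falls by P* − Pb = 69 − 53 = 16; sellers' price rises by Ps − P* = 74 − 69 = 5.
So producers capture 5/21 = 5/21 of each unit of subsidy.

Producer share = 5/21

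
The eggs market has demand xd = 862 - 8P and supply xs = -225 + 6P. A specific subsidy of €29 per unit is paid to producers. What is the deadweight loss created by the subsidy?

Pre-subsidy: 862 - 8P = -225 + 6P gives P* = 1087/14, x* = 1686/7.
With the subsidy, sellers receive Ps = Pb + 29 for each unit, where Pb is the price buyers pay.
Supply in terms of Pb becomes xs = -225 + 6(Pb + 29) = -51 + 6Pb. Setting this equal to demand: 862 - 8Pb = -51 + 6Pb, so Pb = 913/14.
Sellers receive Ps = 913/14 + 29 = 1319/14; x' = 862 − 8·(913/14) = 2382/7.
The subsidy expands output by 2382/7 − 1686/7 = 696/7 past the efficient level; on those units the gap between marginal cost and willingness to pay runs from 0 up to 29.
DWL = ½ × 29 × 696/7 = 10092/7.

Deadweight loss = 10092/7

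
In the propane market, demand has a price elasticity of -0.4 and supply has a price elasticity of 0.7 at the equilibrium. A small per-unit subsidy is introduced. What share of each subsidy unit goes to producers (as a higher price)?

Producer share = 4/11

For a small subsidy around the equilibrium, the benefit split depends on the relative slopes, which at a point are proportional to the elasticities.
Buyer share = εs/(εs + |εd|) = 0.7/(0.7 + 0.4) = 7/11; seller share = |εd|/(εs + |εd|) = 4/11.
So producers capture 4/11 of the subsidy.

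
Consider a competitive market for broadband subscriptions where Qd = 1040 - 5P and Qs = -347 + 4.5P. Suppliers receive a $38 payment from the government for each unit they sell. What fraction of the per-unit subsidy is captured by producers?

Producer share = 10/19

Pre-subsidy: 1040 - 5P = -347 + 4.5P gives P* = 146, Q* = 310.
With the subsidy, sellers receive Ps = Pb + 38 for each unit, where Pb is the price buyers pay.
Supply in terms of Pb becomes Qs = -347 + 4.5(Pb + 38) = -176 + 4.5Pb. Setting this equal to demand: 1040 - 5Pb = -176 + 4.5Pb, so Pb = 128.
Sellers receive Ps = 128 + 38 = 166; Q' = 1040 − 5·128 = 400.
Buyers' price falls by P* − Pb = 146 − 128 = 18; sellers' price rises by Ps − P* = 166 − 146 = 20.
So producers capture 20/38 = 10/19 of each unit of subsidy.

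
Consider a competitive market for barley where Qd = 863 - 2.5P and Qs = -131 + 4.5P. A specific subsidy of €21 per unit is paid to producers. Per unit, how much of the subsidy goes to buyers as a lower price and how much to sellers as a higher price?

Pre-subsidy: 863 - 2.5P = -131 + 4.5P gives P* = 142, Q* = 508.
With the subsidy, sellers receive Ps = Pb + 21 for each unit, where Pb is the price buyers pay.
Supply in terms of Pb becomes Qs = -131 + 4.5(Pb + 21) = -36.5 + 4.5Pb. Setting this equal to demand: 863 - 2.5Pb = -36.5 + 4.5Pb, so Pb = 128.5.
Sellers receive Ps = 128.5 + 21 = 149.5; Q' = 863 − 2.5·128.5 = 541.75.
Buyers' price falls by P* − Pb = 142 − 128.5 = 13.5; sellers' price rises by Ps − P* = 149.5 − 142 = 7.5.

Buyers gain €13.5 per unit; sellers gain €7.5 per unit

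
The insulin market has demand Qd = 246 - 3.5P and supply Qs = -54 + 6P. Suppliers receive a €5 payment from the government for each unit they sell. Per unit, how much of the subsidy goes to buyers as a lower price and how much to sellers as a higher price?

Pre-subsidy: 246 - 3.5P = -54 + 6P gives P* = 600/19, Q* = 2574/19.
With the subsidy, sellers receive Ps = Pb + 5 for each unit, where Pb is the price buyers pay.
Supply in terms of Pb becomes Qs = -54 + 6(Pb + 5) = -24 + 6Pb. Setting this equal to demand: 246 - 3.5Pb = -24 + 6Pb, so Pb = 540/19.
Sellers receive Ps = 540/19 + 5 = 635/19; Q' = 246 − 3.5·(540/19) = 2784/19.
Buyers' price falls by P* − Pb = 600/19 − 540/19 = 60/19; sellers' price rises by Ps − P* = 635/19 − 600/19 = 35/19.

Buyers gain 60/19 per unit; sellers gain 35/19 per unit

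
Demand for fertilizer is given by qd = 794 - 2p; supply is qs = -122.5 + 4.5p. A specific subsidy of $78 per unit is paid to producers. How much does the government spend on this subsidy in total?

Pre-subsidy: 794 - 2p = -122.5 + 4.5p gives p* = 141, q* = 512.
With the subsidy, sellers receive ps = pb + 78 for each unit, where pb is the price buyers pay.
Supply in terms of pb becomes qs = -122.5 + 4.5(pb + 78) = 228.5 + 4.5pb. Setting this equal to demand: 794 - 2pb = 228.5 + 4.5pb, so pb = 87.
Sellers receive ps = 87 + 78 = 165; q' = 794 − 2·87 = 620.
Government outlay = subsidy × quantity = 78 × 620 = 48360.

Government cost = $48360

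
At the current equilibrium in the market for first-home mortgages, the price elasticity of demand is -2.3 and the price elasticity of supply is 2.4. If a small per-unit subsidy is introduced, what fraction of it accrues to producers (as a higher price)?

For a small subsidy around the equilibrium, the benefit split depends on the relative slopes, which at a point are proportional to the elasticities.
Buyer share = εs/(εs + |εd|) = 2.4/(2.4 + 2.3) = 24/47; seller share = |εd|/(εs + |εd|) = 23/47.
So producers capture 23/47 of the subsidy.

Producer share = 23/47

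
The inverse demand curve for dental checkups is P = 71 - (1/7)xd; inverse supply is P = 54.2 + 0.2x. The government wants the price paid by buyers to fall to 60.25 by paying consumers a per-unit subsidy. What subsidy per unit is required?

Required subsidy s = 9 per unit

At a buyer price of 60.25, quantity demanded is 497 − 7·60.25 = 75.25.
Sellers supply 75.25 only when they receive Ps = 54.2 + 0.2·75.25 = 69.25.
s = Ps − Pb = 69.25 − 60.25 = 9.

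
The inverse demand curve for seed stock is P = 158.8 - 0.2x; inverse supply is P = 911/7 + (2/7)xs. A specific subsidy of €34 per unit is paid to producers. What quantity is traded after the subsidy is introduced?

x' = 129

Pre-subsidy: 158.8 - 0.2x = 911/7 + (2/7)x gives x* = 59 and P* = 147.
With the subsidy, sellers receive Ps = Pb + 34 for each unit, where Pb is the price buyers pay.
On the curves, Pb = 158.8 - 0.2x and Ps = 911/7 + (2/7)x; the wedge Ps − Pb = 34 gives 911/7 + (2/7)x − (158.8 - 0.2x) = 34, so x' = 129.
Then Pb = 158.8 − 0.2·129 = 133 and Ps = 911/7 + (2/7)·129 = 167.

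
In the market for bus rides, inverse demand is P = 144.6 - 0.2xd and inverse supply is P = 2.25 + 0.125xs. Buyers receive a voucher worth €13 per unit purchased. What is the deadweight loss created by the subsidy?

Pre-subsidy: 144.6 - 0.2x = 2.25 + 0.125x gives x* = 438 and P* = 57.
With the rebate, buyers effectively pay Pb = Ps − 13, where Ps is the price sellers receive.
On the curves, Pb = 144.6 - 0.2x and Ps = 2.25 + 0.125x; the wedge Ps − Pb = 13 gives 2.25 + 0.125x − (144.6 - 0.2x) = 13, so x' = 478.
Then Pb = 144.6 − 0.2·478 = 49 and Ps = 2.25 + 0.125·478 = 62.
The subsidy expands output by 478 − 438 = 40 past the efficient level; on those units the gap between marginal cost and willingness to pay runs from 0 up to 13.
DWL = ½ × 13 × 40 = 260.

Deadweight loss = €260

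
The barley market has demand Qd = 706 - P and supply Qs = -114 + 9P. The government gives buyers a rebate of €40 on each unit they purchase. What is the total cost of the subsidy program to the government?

Government cost = €26400

Pre-subsidy: 706 - P = -114 + 9P gives P* = 82, Q* = 624.
With the rebate, buyers effectively pay Pb = Ps − 40, where Ps is the price sellers receive.
Demand in terms of Ps becomes Qd = 706 − 1(Ps − 40) = 746 - Ps. Setting this equal to supply: 746 - Ps = -114 + 9Ps, so Ps = 86.
Buyers pay Pb = 86 − 40 = 46; Q' = -114 + 9·86 = 660.
Government outlay = subsidy × quantity = 40 × 660 = 26400.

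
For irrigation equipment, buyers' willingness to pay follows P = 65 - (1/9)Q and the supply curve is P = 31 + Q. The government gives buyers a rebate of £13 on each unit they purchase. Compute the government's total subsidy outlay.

Pre-subsidy: 65 - (1/9)Q = 31 + Q gives Q* = 30.6 and P* = 61.6.
With the rebate, buyers effectively pay Pb = Ps − 13, where Ps is the price sellers receive.
On the curves, Pb = 65 - (1/9)Q and Ps = 31 + Q; the wedge Ps − Pb = 13 gives 31 + Q − (65 - (1/9)Q) = 13, so Q' = 42.3.
Then Pb = 65 − (1/9)·42.3 = 60.3 and Ps = 31 + 1·42.3 = 73.3.
Government outlay = subsidy × quantity = 13 × 42.3 = 549.9.

Government cost = £549.9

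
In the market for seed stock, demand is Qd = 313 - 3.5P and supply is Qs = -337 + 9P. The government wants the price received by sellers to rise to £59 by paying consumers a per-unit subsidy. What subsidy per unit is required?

At a seller price of 59, quantity supplied is -337 + 9·59 = 194.
Buyers absorb 194 only when they pay Pb with 313 − 3.5·Pb = 194, i.e. Pb = 34.
s = Ps − Pb = 59 − 34 = 25.

Required subsidy s = £25 per unit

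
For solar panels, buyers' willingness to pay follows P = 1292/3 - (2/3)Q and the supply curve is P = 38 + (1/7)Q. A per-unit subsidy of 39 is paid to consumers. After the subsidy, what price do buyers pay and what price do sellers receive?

Buyers pay 1278/17; sellers receive 1941/17

Pre-subsidy: 1292/3 - (2/3)Q = 38 + (1/7)Q gives Q* = 8246/17 and P* = 1824/17.
With the rebate, buyers effectively pay Pb = Ps − 39, where Ps is the price sellers receive.
On the curves, Pb = 1292/3 - (2/3)Q and Ps = 38 + (1/7)Q; the wedge Ps − Pb = 39 gives 38 + (1/7)Q − (1292/3 - (2/3)Q) = 39, so Q' = 9065/17.
Then Pb = 1292/3 − (2/3)·(9065/17) = 1278/17 and Ps = 38 + (1/7)·(9065/17) = 1941/17.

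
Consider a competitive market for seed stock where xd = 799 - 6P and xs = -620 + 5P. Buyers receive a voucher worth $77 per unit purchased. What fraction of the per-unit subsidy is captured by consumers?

Consumer share = 5/11

Pre-subsidy: 799 - 6P = -620 + 5P gives P* = 129, x* = 25.
With the rebate, buyers effectively pay Pb = Ps − 77, where Ps is the price sellers receive.
Demand in terms of Ps becomes xd = 799 − 6(Ps − 77) = 1261 - 6Ps. Setting this equal to supply: 1261 - 6Ps = -620 + 5Ps, so Ps = 171.
Buyers pay Pb = 171 − 77 = 94; x' = -620 + 5·171 = 235.
Buyers' price falls by P* − Pb = 129 − 94 = 35; sellers' price rises by Ps − P* = 171 − 129 = 42.
So consumers capture 35/77 = 5/11 of each unit of subsidy.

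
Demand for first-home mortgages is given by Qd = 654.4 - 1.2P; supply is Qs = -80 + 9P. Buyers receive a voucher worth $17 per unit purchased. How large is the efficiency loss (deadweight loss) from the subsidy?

Deadweight loss = $153

Pre-subsidy: 654.4 - 1.2P = -80 + 9P gives P* = 72, Q* = 568.
With the rebate, buyers effectively pay Pb = Ps − 17, where Ps is the price sellers receive.
Demand in terms of Ps becomes Qd = 654.4 − 1.2(Ps − 17) = 674.8 - 1.2Ps. Setting this equal to supply: 674.8 - 1.2Ps = -80 + 9Ps, so Ps = 74.
Buyers pay Pb = 74 − 17 = 57; Q' = -80 + 9·74 = 586.
The subsidy expands output by 586 − 568 = 18 past the efficient level; on those units the gap between marginal cost and willingness to pay runs from 0 up to 17.
DWL = ½ × 17 × 18 = 153.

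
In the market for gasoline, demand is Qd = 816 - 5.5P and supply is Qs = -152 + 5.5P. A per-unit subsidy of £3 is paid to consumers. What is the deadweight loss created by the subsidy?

Deadweight loss = £12.375

Pre-subsidy: 816 - 5.5P = -152 + 5.5P gives P* = 88, Q* = 332.
With the rebate, buyers effectively pay Pb = Ps − 3, where Ps is the price sellers receive.
Demand in terms of Ps becomes Qd = 816 − 5.5(Ps − 3) = 832.5 - 5.5Ps. Setting this equal to supply: 832.5 - 5.5Ps = -152 + 5.5Ps, so Ps = 89.5.
Buyers pay Pb = 89.5 − 3 = 86.5; Q' = -152 + 5.5·89.5 = 340.25.
The subsidy expands output by 340.25 − 332 = 8.25 past the efficient level; on those units the gap between marginal cost and willingness to pay runs from 0 up to 3.
DWL = ½ × 3 × 8.25 = 12.375.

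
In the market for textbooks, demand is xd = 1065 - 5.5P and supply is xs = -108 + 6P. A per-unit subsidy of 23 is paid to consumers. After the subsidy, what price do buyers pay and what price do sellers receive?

Pre-subsidy: 1065 - 5.5P = -108 + 6P gives P* = 102, x* = 504.
With the rebate, buyers effectively pay Pb = Ps − 23, where Ps is the price sellers receive.
Demand in terms of Ps becomes xd = 1065 − 5.5(Ps − 23) = 1191.5 - 5.5Ps. Setting this equal to supply: 1191.5 - 5.5Ps = -108 + 6Ps, so Ps = 113.
Buyers pay Pb = 113 − 23 = 90; x' = -108 + 6·113 = 570.

Buyers pay 90; sellers receive 113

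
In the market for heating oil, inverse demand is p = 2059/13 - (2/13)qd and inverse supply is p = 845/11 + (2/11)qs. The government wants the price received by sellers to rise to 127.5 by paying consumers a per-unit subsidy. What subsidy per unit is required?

Required subsidy s = 12 per unit

At a seller price of 127.5, quantity supplied is -422.5 + 5.5·127.5 = 278.75.
Buyers absorb 278.75 only when they pay pb = 2059/13 − (2/13)·278.75 = 115.5.
s = ps − pb = 127.5 − 115.5 = 12.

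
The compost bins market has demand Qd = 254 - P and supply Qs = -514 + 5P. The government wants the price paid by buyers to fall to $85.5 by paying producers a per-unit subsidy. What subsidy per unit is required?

Required subsidy s = $51 per unit

At a buyer price of 85.5, quantity demanded is 254 − 1·85.5 = 168.5.
Sellers supply 168.5 only when they receive Ps with -514 + 5·Ps = 168.5, i.e. Ps = 136.5.
s = Ps − Pb = 136.5 − 85.5 = 51.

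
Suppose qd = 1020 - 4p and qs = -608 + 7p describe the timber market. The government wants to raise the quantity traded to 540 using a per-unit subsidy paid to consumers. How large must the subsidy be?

Required subsidy s = 44 per unit

At q = 540, invert demand for the buyer price: pb = (1020 − 540)/4 = 120; invert supply for the seller price: ps = (540 − (-608))/7 = 164.
The subsidy must fill the gap: s = ps − pb = 164 − 120 = 44.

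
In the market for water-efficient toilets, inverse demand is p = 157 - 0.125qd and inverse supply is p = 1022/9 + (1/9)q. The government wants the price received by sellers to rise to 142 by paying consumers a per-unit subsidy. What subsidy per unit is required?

Required subsidy s = 17 per unit

At a seller price of 142, quantity supplied is -1022 + 9·142 = 256.
Buyers absorb 256 only when they pay pb = 157 − 0.125·256 = 125.
s = ps − pb = 142 − 125 = 17.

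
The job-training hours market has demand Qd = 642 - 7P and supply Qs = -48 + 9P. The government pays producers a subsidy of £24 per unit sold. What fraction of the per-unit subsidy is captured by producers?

Producer share = 0.4375

Pre-subsidy: 642 - 7P = -48 + 9P gives P* = 43.125, Q* = 340.125.
With the subsidy, sellers receive Ps = Pb + 24 for each unit, where Pb is the price buyers pay.
Supply in terms of Pb becomes Qs = -48 + 9(Pb + 24) = 168 + 9Pb. Setting this equal to demand: 642 - 7Pb = 168 + 9Pb, so Pb = 29.625.
Sellers receive Ps = 29.625 + 24 = 53.625; Q' = 642 − 7·29.625 = 434.625.
Buyers' price falls by P* − Pb = 43.125 − 29.625 = 13.5; sellers' price rises by Ps − P* = 53.625 − 43.125 = 10.5.
So producers capture 10.5/24 = 0.4375 of each unit of subsidy.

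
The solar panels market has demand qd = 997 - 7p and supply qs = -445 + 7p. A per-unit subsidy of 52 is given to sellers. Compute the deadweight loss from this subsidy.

Pre-subsidy: 997 - 7p = -445 + 7p gives p* = 103, q* = 276.
With the subsidy, sellers receive ps = pb + 52 for each unit, where pb is the price buyers pay.
Supply in terms of pb becomes qs = -445 + 7(pb + 52) = -81 + 7pb. Setting this equal to demand: 997 - 7pb = -81 + 7pb, so pb = 77.
Sellers receive ps = 77 + 52 = 129; q' = 997 − 7·77 = 458.
The subsidy expands output by 458 − 276 = 182 past the efficient level; on those units the gap between marginal cost and willingness to pay runs from 0 up to 52.
DWL = ½ × 52 × 182 = 4732.

Deadweight loss = 4732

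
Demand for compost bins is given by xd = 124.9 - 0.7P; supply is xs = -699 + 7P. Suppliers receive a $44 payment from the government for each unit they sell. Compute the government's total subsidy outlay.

Pre-subsidy: 124.9 - 0.7P = -699 + 7P gives P* = 107, x* = 50.
With the subsidy, sellers receive Ps = Pb + 44 for each unit, where Pb is the price buyers pay.
Supply in terms of Pb becomes xs = -699 + 7(Pb + 44) = -391 + 7Pb. Setting this equal to demand: 124.9 - 0.7Pb = -391 + 7Pb, so Pb = 67.
Sellers receive Ps = 67 + 44 = 111; x' = 124.9 − 0.7·67 = 78.
Government outlay = subsidy × quantity = 44 × 78 = 3432.

Government cost = $3432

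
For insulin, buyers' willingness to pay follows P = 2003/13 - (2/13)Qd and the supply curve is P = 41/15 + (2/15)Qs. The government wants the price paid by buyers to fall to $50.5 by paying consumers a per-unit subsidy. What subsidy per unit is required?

At a buyer price of 50.5, quantity demanded is 1001.5 − 6.5·50.5 = 673.25.
Sellers supply 673.25 only when they receive Ps = 41/15 + (2/15)·673.25 = 92.5.
s = Ps − Pb = 92.5 − 50.5 = 42.

Required subsidy s = $42 per unit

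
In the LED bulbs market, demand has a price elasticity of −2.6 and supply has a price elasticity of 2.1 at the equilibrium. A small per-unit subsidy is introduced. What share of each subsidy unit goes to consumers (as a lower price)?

For a small subsidy around the equilibrium, the benefit split depends on the relative slopes, which at a point are proportional to the elasticities.
Buyer share = εs/(εs + |εd|) = 2.1/(2.1 + 2.6) = 21/47; seller share = |εd|/(εs + |εd|) = 26/47.

Consumer share = 21/47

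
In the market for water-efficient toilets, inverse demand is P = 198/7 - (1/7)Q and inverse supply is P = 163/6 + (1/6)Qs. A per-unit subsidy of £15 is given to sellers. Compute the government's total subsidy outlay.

Government cost = 10155/13

Pre-subsidy: 198/7 - (1/7)Q = 163/6 + (1/6)Q gives Q* = 47/13 and P* = 361/13.
With the subsidy, sellers receive Ps = Pb + 15 for each unit, where Pb is the price buyers pay.
On the curves, Pb = 198/7 - (1/7)Q and Ps = 163/6 + (1/6)Q; the wedge Ps − Pb = 15 gives 163/6 + (1/6)Q − (198/7 - (1/7)Q) = 15, so Q' = 677/13.
Then Pb = 198/7 − (1/7)·(677/13) = 271/13 and Ps = 163/6 + (1/6)·(677/13) = 466/13.
Government outlay = subsidy × quantity = 15 × 677/13 = 10155/13.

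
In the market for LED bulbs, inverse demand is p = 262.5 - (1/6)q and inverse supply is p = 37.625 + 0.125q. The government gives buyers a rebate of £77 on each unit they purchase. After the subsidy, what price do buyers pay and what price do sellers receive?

Pre-subsidy: 262.5 - (1/6)q = 37.625 + 0.125q gives q* = 771 and p* = 134.
With the rebate, buyers effectively pay pb = ps − 77, where ps is the price sellers receive.
On the curves, pb = 262.5 - (1/6)q and ps = 37.625 + 0.125q; the wedge ps − pb = 77 gives 37.625 + 0.125q − (262.5 - (1/6)q) = 77, so q' = 1035.
Then pb = 262.5 − (1/6)·1035 = 90 and ps = 37.625 + 0.125·1035 = 167.

Buyers pay £90; sellers receive £167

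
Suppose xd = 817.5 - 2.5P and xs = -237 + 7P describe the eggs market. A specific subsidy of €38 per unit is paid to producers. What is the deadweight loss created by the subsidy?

Pre-subsidy: 817.5 - 2.5P = -237 + 7P gives P* = 111, x* = 540.
With the subsidy, sellers receive Ps = Pb + 38 for each unit, where Pb is the price buyers pay.
Supply in terms of Pb becomes xs = -237 + 7(Pb + 38) = 29 + 7Pb. Setting this equal to demand: 817.5 - 2.5Pb = 29 + 7Pb, so Pb = 83.
Sellers receive Ps = 83 + 38 = 121; x' = 817.5 − 2.5·83 = 610.
The subsidy expands output by 610 − 540 = 70 past the efficient level; on those units the gap between marginal cost and willingness to pay runs from 0 up to 38.
DWL = ½ × 38 × 70 = 1330.

Deadweight loss = €1330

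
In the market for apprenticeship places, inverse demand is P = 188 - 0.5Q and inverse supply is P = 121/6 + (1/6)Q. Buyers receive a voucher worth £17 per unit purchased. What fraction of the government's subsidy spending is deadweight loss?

Pre-subsidy: 188 - 0.5Q = 121/6 + (1/6)Q gives Q* = 251.75 and P* = 62.125.
With the rebate, buyers effectively pay Pb = Ps − 17, where Ps is the price sellers receive.
On the curves, Pb = 188 - 0.5Q and Ps = 121/6 + (1/6)Q; the wedge Ps − Pb = 17 gives 121/6 + (1/6)Q − (188 - 0.5Q) = 17, so Q' = 277.25.
Then Pb = 188 − 0.5·277.25 = 49.375 and Ps = 121/6 + (1/6)·277.25 = 66.375.
ΔCS = ½(251.75 + 277.25)(62.125 − 49.375) = 3372.375; ΔPS = ½(251.75 + 277.25)(66.375 − 62.125) = 1124.125.
Government spending = 17 × 277.25 = 4713.25.
DWL = ½ × 17 × (277.25 − 251.75) = 216.75; fraction = 216.75 / 4713.25 = 51/1109.

DWL / government spending = 51/1109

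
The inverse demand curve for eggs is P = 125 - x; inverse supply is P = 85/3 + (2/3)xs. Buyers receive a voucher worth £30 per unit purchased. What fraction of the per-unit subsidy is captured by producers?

Producer share = 0.4

Pre-subsidy: 125 - x = 85/3 + (2/3)x gives x* = 58 and P* = 67.
With the rebate, buyers effectively pay Pb = Ps − 30, where Ps is the price sellers receive.
On the curves, Pb = 125 - x and Ps = 85/3 + (2/3)x; the wedge Ps − Pb = 30 gives 85/3 + (2/3)x − (125 - x) = 30, so x' = 76.
Then Pb = 125 − 1·76 = 49 and Ps = 85/3 + (2/3)·76 = 79.
Buyers' price falls by P* − Pb = 67 − 49 = 18; sellers' price rises by Ps − P* = 79 − 67 = 12.
So producers capture 12/30 = 0.4 of each unit of subsidy.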